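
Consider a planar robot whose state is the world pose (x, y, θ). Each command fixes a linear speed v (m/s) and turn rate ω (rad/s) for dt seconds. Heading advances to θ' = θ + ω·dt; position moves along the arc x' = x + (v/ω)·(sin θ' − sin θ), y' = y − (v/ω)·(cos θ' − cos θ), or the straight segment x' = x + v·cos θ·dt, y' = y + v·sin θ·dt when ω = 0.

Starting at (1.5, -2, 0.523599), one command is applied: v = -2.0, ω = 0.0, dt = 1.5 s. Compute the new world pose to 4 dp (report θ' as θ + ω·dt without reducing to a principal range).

(-1.0981, -3.5000, 0.5236)

θ' = 0.5236 + 0.0·1.5 = 0.5236
ω = 0 → straight: x' = 1.5 + -2.0·cos(0.5236)·1.5 = -1.0981
y' = -2 + -2.0·sin(0.5236)·1.5 = -3.5000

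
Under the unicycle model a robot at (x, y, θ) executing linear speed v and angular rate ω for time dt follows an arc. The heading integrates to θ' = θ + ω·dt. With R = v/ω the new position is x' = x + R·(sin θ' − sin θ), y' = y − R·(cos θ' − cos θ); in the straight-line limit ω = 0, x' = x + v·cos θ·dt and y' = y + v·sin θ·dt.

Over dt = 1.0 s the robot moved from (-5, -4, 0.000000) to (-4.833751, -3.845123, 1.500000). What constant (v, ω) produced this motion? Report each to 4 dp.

v = 0.2500, ω = 1.5000

Δθ = 1.500000 − 0.000000 = 1.500000
ω = Δθ/dt = 1.500000/1.0 = 1.5000
R = Δx/(sin θ' − sin θ) = 0.1667
v = R·ω = 0.1667·1.5000 = 0.2500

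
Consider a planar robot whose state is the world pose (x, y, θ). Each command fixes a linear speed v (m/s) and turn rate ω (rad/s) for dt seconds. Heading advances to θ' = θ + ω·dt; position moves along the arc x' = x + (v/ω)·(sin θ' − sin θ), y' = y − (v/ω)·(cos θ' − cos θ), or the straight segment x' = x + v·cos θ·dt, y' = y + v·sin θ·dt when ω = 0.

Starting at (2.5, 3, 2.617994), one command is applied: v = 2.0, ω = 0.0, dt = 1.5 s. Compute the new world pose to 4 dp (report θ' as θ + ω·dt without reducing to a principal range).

θ' = 2.6180 + 0.0·1.5 = 2.6180
ω = 0 → straight: x' = 2.5 + 2.0·cos(2.6180)·1.5 = -0.0981
y' = 3 + 2.0·sin(2.6180)·1.5 = 4.5000

(-0.0981, 4.5000, 2.6180)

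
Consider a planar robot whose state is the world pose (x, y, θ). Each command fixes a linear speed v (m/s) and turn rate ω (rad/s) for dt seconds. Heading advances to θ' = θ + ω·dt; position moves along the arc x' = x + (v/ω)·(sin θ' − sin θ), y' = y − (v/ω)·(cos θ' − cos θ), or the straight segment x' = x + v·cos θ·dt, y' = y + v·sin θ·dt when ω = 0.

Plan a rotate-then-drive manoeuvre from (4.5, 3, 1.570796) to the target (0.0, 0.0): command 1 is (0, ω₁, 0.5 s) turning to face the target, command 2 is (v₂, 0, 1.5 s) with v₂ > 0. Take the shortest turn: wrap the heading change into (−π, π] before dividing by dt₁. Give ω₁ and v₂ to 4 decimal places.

heading to target = atan2(0−3, 0−4.5) = -2.5536
Δθ = wrap(-2.5536 − 1.5708) = 2.1588; ω₁ = Δθ/dt₁ = 4.3176
distance = √((0−4.5)² + (0−3)²) = 5.4083; v₂ = distance/dt₂ = 3.6056

ω₁ = 4.3176, v₂ = 3.6056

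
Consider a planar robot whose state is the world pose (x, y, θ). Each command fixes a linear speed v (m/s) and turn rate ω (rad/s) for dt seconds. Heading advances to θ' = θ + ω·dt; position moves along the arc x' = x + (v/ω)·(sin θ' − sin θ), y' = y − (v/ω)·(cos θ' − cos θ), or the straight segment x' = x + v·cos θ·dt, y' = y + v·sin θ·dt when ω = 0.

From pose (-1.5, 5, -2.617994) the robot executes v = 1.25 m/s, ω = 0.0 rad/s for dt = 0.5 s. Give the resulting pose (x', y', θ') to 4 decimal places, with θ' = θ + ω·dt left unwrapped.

(-2.0413, 4.6875, -2.6180)

θ' = -2.6180 + 0.0·0.5 = -2.6180
ω = 0 → straight: x' = -1.5 + 1.25·cos(-2.6180)·0.5 = -2.0413
y' = 5 + 1.25·sin(-2.6180)·0.5 = 4.6875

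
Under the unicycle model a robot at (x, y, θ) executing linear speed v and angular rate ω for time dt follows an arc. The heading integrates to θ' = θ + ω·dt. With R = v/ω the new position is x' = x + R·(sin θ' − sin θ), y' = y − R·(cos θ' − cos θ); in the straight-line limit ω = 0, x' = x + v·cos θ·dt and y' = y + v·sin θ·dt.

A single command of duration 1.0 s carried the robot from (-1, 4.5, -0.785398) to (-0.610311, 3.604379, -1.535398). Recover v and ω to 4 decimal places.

v = 1.0000, ω = -0.7500

Δθ = -1.535398 − -0.785398 = -0.750000
ω = Δθ/dt = -0.750000/1.0 = -0.7500
R = −Δy/(cos θ' − cos θ) = -1.3333
v = R·ω = -1.3333·-0.7500 = 1.0000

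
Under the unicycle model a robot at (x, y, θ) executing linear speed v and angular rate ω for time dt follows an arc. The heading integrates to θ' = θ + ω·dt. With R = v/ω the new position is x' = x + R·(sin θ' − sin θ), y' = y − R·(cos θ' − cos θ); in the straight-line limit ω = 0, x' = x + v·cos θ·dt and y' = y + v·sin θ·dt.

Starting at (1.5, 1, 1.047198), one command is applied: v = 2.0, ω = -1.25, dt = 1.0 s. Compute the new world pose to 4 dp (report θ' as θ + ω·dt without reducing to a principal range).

θ' = 1.0472 + -1.25·1.0 = -0.2028
R = v/ω = 2.0/-1.25 = -1.6000
x' = 1.5 + -1.6000·(sin -0.2028 − sin 1.0472) = 3.2079
y' = 1 − -1.6000·(cos -0.2028 − cos 1.0472) = 1.7672

(3.2079, 1.7672, -0.2028)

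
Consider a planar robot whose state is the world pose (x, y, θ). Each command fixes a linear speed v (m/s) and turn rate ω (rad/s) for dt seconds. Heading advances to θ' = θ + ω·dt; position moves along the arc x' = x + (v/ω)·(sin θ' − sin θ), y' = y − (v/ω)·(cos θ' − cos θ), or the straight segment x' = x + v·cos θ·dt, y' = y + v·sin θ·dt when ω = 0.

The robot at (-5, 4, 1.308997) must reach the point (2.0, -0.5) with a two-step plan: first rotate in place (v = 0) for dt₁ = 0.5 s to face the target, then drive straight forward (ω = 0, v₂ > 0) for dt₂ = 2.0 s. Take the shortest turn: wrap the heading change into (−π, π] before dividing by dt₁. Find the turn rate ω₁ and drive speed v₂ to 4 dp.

ω₁ = -3.7607, v₂ = 4.1608

heading to target = atan2(-0.5−4, 2−-5) = -0.5713
Δθ = wrap(-0.5713 − 1.3090) = -1.8803; ω₁ = Δθ/dt₁ = -3.7607
distance = √((2−-5)² + (-0.5−4)²) = 8.3217; v₂ = distance/dt₂ = 4.1608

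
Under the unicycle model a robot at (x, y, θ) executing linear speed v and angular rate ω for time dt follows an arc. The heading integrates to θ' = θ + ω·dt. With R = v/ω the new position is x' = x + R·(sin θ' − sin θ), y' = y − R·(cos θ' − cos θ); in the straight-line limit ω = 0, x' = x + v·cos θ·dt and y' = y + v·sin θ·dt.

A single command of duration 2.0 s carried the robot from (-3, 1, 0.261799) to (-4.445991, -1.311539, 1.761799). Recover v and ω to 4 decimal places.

v = -1.5000, ω = 0.7500

Δθ = 1.761799 − 0.261799 = 1.500000
ω = Δθ/dt = 1.500000/2.0 = 0.7500
R = −Δy/(cos θ' − cos θ) = -2.0000
v = R·ω = -2.0000·0.7500 = -1.5000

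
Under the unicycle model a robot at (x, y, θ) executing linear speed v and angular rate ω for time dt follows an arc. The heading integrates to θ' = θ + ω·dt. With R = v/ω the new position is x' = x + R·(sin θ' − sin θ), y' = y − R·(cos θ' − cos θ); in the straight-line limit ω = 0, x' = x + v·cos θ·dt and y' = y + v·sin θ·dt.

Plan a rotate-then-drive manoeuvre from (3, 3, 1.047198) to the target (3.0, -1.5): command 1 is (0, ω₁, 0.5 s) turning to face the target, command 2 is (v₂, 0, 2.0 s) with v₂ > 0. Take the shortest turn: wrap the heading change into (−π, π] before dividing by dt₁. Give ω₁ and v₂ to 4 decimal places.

ω₁ = -5.2360, v₂ = 2.2500

heading to target = atan2(-1.5−3, 3−3) = -1.5708
Δθ = wrap(-1.5708 − 1.0472) = -2.6180; ω₁ = Δθ/dt₁ = -5.2360
distance = √((3−3)² + (-1.5−3)²) = 4.5000; v₂ = distance/dt₂ = 2.2500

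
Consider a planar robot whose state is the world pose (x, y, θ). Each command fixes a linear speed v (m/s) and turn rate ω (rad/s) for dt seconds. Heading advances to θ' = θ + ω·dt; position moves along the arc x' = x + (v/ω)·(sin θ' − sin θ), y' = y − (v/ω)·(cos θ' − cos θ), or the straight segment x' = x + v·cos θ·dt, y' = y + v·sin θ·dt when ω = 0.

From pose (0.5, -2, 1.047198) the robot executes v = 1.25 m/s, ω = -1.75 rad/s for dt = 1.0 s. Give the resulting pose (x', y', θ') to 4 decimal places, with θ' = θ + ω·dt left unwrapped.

θ' = 1.0472 + -1.75·1.0 = -0.7028
R = v/ω = 1.25/-1.75 = -0.7143
x' = 0.5 + -0.7143·(sin -0.7028 − sin 1.0472) = 1.5803
y' = -2 − -0.7143·(cos -0.7028 − cos 1.0472) = -1.8121

(1.5803, -1.8121, -0.7028)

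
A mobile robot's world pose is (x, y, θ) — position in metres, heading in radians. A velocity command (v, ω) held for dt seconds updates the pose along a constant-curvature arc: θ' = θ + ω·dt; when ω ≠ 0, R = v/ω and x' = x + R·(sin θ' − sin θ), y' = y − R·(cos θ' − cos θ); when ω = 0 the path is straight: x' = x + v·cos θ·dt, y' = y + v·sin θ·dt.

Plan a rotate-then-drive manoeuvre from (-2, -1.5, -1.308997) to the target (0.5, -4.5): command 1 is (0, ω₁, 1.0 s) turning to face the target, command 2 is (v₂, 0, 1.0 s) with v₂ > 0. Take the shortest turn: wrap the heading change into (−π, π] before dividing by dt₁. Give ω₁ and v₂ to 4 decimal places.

ω₁ = 0.4329, v₂ = 3.9051

heading to target = atan2(-4.5−-1.5, 0.5−-2) = -0.8761
Δθ = wrap(-0.8761 − -1.3090) = 0.4329; ω₁ = Δθ/dt₁ = 0.4329
distance = √((0.5−-2)² + (-4.5−-1.5)²) = 3.9051; v₂ = distance/dt₂ = 3.9051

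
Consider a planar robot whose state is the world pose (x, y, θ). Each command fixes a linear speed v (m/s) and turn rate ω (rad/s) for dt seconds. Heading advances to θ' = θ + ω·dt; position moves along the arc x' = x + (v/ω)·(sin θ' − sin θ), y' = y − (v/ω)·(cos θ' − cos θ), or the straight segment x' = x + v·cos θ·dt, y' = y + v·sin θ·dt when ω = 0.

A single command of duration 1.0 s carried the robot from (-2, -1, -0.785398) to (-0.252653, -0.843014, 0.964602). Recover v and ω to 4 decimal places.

v = 2.0000, ω = 1.7500

Δθ = 0.964602 − -0.785398 = 1.750000
ω = Δθ/dt = 1.750000/1.0 = 1.7500
R = Δx/(sin θ' − sin θ) = 1.1429
v = R·ω = 1.1429·1.7500 = 2.0000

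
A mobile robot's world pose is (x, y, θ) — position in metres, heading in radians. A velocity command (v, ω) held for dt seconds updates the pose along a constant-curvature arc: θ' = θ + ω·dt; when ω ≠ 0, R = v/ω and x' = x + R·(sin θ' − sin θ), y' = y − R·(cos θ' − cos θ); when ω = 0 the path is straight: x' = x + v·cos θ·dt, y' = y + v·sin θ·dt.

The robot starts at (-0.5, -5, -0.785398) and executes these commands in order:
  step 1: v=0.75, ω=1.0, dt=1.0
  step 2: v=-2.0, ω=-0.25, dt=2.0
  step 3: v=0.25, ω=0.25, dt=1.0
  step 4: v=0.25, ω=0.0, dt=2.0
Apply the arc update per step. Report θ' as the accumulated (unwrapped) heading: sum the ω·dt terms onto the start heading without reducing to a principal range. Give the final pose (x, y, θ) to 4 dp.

(-3.0201, -5.1199, -0.0354)

step 1: θ'=0.2146 (R=0.7500) → pose (0.1900, -5.2025, 0.2146)
step 2: θ'=-0.2854 (R=8.0000) → pose (-3.7659, -5.0624, -0.2854)
step 3: θ'=-0.0354 (R=1.0000) → pose (-3.5198, -5.1022, -0.0354)
step 4: θ'=-0.0354 (straight) → pose (-3.0201, -5.1199, -0.0354)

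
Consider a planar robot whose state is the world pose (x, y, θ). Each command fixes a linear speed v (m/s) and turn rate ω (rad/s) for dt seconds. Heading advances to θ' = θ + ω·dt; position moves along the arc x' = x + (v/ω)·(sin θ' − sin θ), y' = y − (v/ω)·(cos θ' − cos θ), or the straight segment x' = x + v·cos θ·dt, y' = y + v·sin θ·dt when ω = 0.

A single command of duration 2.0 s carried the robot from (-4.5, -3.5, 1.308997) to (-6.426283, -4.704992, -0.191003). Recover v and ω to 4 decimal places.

v = -1.2500, ω = -0.7500

Δθ = -0.191003 − 1.308997 = -1.500000
ω = Δθ/dt = -1.500000/2.0 = -0.7500
R = Δx/(sin θ' − sin θ) = 1.6667
v = R·ω = 1.6667·-0.7500 = -1.2500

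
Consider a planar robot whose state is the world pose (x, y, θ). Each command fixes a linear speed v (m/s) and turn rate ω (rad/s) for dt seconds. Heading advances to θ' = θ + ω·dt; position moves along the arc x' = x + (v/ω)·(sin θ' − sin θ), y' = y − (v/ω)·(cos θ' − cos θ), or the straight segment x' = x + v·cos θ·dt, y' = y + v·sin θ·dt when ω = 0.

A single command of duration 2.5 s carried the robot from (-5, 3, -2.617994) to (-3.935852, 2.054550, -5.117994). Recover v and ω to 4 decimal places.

v = -0.7500, ω = -1.0000

Δθ = -5.117994 − -2.617994 = -2.500000
ω = Δθ/dt = -2.500000/2.5 = -1.0000
R = Δx/(sin θ' − sin θ) = 0.7500
v = R·ω = 0.7500·-1.0000 = -0.7500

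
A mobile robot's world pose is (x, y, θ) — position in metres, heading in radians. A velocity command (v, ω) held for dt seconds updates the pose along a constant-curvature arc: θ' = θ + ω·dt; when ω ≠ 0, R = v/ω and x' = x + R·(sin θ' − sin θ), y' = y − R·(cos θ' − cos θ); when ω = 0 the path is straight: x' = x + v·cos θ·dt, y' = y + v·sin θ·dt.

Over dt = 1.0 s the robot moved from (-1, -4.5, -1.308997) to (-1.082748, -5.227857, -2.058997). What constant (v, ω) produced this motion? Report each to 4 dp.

Δθ = -2.058997 − -1.308997 = -0.750000
ω = Δθ/dt = -0.750000/1.0 = -0.7500
R = −Δy/(cos θ' − cos θ) = -1.0000
v = R·ω = -1.0000·-0.7500 = 0.7500

v = 0.7500, ω = -0.7500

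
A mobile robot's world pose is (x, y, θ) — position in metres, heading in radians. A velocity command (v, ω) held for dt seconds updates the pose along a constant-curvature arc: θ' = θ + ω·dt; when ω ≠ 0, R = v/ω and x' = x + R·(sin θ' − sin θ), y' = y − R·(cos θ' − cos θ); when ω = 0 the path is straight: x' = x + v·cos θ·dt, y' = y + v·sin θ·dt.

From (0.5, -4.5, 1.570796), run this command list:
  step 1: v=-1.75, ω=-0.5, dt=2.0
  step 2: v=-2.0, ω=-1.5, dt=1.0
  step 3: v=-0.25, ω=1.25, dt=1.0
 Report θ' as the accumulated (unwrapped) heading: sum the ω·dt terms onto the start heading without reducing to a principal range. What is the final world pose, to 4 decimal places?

step 1: θ'=0.5708 (R=3.5000) → pose (-1.1089, -7.4451, 0.5708)
step 2: θ'=-0.9292 (R=1.3333) → pose (-2.8975, -7.1211, -0.9292)
step 3: θ'=0.3208 (R=-0.2000) → pose (-3.1208, -7.0510, 0.3208)

(-3.1208, -7.0510, 0.3208)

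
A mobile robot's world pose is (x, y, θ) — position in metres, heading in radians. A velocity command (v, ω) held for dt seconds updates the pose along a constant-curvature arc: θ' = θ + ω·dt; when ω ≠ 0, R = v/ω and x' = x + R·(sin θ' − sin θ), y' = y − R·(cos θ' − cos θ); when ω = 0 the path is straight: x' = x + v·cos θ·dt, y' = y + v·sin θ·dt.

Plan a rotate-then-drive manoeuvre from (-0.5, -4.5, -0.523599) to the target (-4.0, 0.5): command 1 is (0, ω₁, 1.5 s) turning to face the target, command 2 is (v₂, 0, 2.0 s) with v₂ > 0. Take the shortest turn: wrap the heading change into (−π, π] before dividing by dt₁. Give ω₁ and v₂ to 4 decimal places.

ω₁ = 1.8034, v₂ = 3.0516

heading to target = atan2(0.5−-4.5, -4−-0.5) = 2.1815
Δθ = wrap(2.1815 − -0.5236) = 2.7051; ω₁ = Δθ/dt₁ = 1.8034
distance = √((-4−-0.5)² + (0.5−-4.5)²) = 6.1033; v₂ = distance/dt₂ = 3.0516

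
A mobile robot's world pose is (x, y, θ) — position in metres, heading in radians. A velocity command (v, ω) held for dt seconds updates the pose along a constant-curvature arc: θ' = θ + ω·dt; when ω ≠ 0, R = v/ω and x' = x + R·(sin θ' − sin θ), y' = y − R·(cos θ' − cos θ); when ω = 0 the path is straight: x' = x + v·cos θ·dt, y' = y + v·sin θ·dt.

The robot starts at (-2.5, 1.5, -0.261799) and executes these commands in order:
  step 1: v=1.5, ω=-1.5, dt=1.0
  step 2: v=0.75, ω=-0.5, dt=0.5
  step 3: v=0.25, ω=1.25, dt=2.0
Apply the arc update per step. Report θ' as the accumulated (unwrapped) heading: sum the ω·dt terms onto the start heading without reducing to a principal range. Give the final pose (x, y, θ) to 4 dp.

step 1: θ'=-1.7618 (R=-1.0000) → pose (-1.7770, 0.3442, -1.7618)
step 2: θ'=-2.0118 (R=-1.5000) → pose (-1.8932, -0.0113, -2.0118)
step 3: θ'=0.4882 (R=0.2000) → pose (-1.6186, -0.2733, 0.4882)

(-1.6186, -0.2733, 0.4882)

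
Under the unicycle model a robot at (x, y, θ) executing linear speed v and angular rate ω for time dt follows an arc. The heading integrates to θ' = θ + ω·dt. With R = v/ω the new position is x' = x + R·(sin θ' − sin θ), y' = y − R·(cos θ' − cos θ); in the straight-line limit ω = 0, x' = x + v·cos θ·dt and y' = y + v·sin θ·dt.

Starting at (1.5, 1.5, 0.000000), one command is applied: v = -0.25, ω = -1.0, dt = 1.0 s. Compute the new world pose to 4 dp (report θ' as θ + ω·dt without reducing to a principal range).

θ' = 0.0000 + -1.0·1.0 = -1.0000
R = v/ω = -0.25/-1.0 = 0.2500
x' = 1.5 + 0.2500·(sin -1.0000 − sin 0.0000) = 1.2896
y' = 1.5 − 0.2500·(cos -1.0000 − cos 0.0000) = 1.6149

(1.2896, 1.6149, -1.0000)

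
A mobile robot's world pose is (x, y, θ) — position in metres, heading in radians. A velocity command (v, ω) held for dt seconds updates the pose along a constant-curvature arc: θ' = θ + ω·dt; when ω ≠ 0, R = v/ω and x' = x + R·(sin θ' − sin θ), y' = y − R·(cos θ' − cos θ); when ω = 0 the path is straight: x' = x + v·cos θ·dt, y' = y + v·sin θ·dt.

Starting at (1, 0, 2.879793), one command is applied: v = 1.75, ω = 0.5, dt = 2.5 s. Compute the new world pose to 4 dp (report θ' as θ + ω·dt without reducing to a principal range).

θ' = 2.8798 + 0.5·2.5 = 4.1298
R = v/ω = 1.75/0.5 = 3.5000
x' = 1 + 3.5000·(sin 4.1298 − sin 2.8798) = -2.8285
y' = 0 − 3.5000·(cos 4.1298 − cos 2.8798) = -1.4551

(-2.8285, -1.4551, 4.1298)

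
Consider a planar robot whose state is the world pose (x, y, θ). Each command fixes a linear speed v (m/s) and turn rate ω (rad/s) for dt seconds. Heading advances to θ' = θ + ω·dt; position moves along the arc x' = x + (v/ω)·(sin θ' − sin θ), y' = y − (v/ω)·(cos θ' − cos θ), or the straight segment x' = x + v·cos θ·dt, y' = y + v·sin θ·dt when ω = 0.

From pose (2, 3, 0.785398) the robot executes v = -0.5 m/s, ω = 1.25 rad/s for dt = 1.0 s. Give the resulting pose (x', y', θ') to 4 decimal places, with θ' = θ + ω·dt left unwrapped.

θ' = 0.7854 + 1.25·1.0 = 2.0354
R = v/ω = -0.5/1.25 = -0.4000
x' = 2 + -0.4000·(sin 2.0354 − sin 0.7854) = 1.9252
y' = 3 − -0.4000·(cos 2.0354 − cos 0.7854) = 2.5379

(1.9252, 2.5379, 2.0354)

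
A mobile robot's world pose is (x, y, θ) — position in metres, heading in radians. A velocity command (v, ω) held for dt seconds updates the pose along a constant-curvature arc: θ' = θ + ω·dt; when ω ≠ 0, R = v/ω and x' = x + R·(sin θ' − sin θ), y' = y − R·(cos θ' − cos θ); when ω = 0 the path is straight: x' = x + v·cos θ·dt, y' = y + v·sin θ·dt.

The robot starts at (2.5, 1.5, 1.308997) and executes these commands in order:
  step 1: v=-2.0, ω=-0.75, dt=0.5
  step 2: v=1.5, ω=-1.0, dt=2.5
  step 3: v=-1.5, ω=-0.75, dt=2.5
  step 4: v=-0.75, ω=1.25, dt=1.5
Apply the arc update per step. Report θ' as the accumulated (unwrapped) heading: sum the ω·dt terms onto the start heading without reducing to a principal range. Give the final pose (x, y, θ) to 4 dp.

(8.1411, 2.2166, -1.5660)

step 1: θ'=0.9340 (R=2.6667) → pose (2.0682, 0.6045, 0.9340)
step 2: θ'=-1.5660 (R=-1.5000) → pose (4.7742, -0.2802, -1.5660)
step 3: θ'=-3.4410 (R=2.0000) → pose (7.3641, 1.6404, -3.4410)
step 4: θ'=-1.5660 (R=-0.6000) → pose (8.1411, 2.2166, -1.5660)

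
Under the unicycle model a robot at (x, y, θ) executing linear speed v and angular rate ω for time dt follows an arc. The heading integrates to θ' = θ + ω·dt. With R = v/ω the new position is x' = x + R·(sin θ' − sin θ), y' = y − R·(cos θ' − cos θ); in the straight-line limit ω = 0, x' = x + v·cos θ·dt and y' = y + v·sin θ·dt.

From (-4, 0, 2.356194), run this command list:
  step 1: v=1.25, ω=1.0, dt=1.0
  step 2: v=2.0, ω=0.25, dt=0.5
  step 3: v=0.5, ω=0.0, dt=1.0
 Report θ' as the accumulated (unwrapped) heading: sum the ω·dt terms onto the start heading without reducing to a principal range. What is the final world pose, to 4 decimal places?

step 1: θ'=3.3562 (R=1.2500) → pose (-5.1501, 0.3374, 3.3562)
step 2: θ'=3.4812 (R=8.0000) → pose (-6.1113, 0.0641, 3.4812)
step 3: θ'=3.4812 (straight) → pose (-6.5828, -0.1025, 3.4812)

(-6.5828, -0.1025, 3.4812)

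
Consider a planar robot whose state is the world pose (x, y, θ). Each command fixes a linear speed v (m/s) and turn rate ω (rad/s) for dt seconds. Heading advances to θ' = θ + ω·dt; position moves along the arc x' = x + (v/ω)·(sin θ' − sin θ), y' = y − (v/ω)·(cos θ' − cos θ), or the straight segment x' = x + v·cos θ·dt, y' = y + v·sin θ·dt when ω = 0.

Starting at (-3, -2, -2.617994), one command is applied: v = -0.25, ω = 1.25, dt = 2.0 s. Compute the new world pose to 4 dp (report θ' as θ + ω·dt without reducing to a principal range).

θ' = -2.6180 + 1.25·2.0 = -0.1180
R = v/ω = -0.25/1.25 = -0.2000
x' = -3 + -0.2000·(sin -0.1180 − sin -2.6180) = -3.0765
y' = -2 − -0.2000·(cos -0.1180 − cos -2.6180) = -1.6282

(-3.0765, -1.6282, -0.1180)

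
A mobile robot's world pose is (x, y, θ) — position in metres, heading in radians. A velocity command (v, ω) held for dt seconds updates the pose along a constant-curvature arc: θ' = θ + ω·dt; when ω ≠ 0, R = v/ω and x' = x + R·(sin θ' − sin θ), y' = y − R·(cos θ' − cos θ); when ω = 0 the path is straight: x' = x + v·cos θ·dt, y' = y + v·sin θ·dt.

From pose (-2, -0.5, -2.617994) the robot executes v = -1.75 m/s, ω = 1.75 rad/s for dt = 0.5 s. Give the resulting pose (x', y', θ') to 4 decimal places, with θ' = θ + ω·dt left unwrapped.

θ' = -2.6180 + 1.75·0.5 = -1.7430
R = v/ω = -1.75/1.75 = -1.0000
x' = -2 + -1.0000·(sin -1.7430 − sin -2.6180) = -1.5148
y' = -0.5 − -1.0000·(cos -1.7430 − cos -2.6180) = 0.1947

(-1.5148, 0.1947, -1.7430)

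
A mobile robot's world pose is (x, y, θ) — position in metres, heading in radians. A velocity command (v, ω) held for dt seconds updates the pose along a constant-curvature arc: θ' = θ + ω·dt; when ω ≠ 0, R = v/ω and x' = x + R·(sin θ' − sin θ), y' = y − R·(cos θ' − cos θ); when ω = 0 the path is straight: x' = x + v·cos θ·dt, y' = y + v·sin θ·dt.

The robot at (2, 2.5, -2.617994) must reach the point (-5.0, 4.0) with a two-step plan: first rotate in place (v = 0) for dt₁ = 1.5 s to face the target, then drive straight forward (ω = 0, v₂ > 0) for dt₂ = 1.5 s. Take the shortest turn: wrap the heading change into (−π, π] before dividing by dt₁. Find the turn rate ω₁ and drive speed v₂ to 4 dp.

ω₁ = -0.4898, v₂ = 4.7726

heading to target = atan2(4−2.5, -5−2) = 2.9305
Δθ = wrap(2.9305 − -2.6180) = -0.7347; ω₁ = Δθ/dt₁ = -0.4898
distance = √((-5−2)² + (4−2.5)²) = 7.1589; v₂ = distance/dt₂ = 4.7726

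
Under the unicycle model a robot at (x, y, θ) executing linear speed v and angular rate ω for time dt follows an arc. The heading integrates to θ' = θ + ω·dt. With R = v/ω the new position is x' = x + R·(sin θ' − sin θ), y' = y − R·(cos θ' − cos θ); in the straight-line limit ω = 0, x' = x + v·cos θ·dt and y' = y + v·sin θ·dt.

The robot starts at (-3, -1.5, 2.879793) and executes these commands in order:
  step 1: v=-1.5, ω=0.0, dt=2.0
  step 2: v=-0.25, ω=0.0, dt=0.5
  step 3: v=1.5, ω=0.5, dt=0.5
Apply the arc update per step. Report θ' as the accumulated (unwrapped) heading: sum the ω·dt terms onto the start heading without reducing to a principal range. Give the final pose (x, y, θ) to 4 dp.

(-0.7225, -2.2068, 3.1298)

step 1: θ'=2.8798 (straight) → pose (-0.1022, -2.2765, 2.8798)
step 2: θ'=2.8798 (straight) → pose (0.0185, -2.3088, 2.8798)
step 3: θ'=3.1298 (R=3.0000) → pose (-0.7225, -2.2068, 3.1298)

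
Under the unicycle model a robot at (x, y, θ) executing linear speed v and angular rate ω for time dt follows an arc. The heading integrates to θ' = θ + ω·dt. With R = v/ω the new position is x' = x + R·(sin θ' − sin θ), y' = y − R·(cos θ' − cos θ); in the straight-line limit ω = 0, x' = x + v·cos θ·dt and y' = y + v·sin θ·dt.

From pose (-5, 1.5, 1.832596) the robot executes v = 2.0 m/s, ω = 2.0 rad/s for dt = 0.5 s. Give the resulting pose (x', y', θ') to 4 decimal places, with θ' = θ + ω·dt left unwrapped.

θ' = 1.8326 + 2.0·0.5 = 2.8326
R = v/ω = 2.0/2.0 = 1.0000
x' = -5 + 1.0000·(sin 2.8326 − sin 1.8326) = -5.6618
y' = 1.5 − 1.0000·(cos 2.8326 − cos 1.8326) = 2.1938

(-5.6618, 2.1938, 2.8326)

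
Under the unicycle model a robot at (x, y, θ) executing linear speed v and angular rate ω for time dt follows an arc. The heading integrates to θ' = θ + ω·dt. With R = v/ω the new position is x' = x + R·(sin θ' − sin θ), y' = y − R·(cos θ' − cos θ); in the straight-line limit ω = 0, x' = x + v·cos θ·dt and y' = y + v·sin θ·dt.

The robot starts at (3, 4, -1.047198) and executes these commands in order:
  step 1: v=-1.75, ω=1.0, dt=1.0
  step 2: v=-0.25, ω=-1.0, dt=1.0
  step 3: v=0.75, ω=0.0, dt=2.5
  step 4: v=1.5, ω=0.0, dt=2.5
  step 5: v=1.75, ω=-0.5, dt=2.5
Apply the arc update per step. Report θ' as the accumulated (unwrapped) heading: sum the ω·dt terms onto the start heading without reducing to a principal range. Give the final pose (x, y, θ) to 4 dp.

(3.7602, -3.9483, -2.2972)

step 1: θ'=-0.0472 (R=-1.7500) → pose (1.5670, 4.8731, -0.0472)
step 2: θ'=-1.0472 (R=0.2500) → pose (1.3623, 4.9978, -1.0472)
step 3: θ'=-1.0472 (straight) → pose (2.2998, 3.3740, -1.0472)
step 4: θ'=-1.0472 (straight) → pose (4.1748, 0.1264, -1.0472)
step 5: θ'=-2.2972 (R=-3.5000) → pose (3.7602, -3.9483, -2.2972)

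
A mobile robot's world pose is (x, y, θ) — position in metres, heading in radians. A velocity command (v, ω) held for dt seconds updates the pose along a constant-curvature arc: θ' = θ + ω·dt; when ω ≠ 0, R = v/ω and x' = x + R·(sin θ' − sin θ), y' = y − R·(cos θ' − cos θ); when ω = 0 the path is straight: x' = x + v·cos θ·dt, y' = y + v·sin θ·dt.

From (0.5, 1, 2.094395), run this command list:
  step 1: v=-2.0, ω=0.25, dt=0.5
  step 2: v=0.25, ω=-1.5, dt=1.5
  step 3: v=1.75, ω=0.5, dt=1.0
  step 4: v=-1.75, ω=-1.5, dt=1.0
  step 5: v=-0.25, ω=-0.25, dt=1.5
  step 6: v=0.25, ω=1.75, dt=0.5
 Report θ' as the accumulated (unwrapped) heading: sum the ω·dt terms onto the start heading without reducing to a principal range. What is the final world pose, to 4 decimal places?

(1.2926, 1.5022, -0.5306)

step 1: θ'=2.2194 (R=-8.0000) → pose (1.0528, 0.1674, 2.2194)
step 2: θ'=-0.0306 (R=-0.1667) → pose (1.1907, 0.4347, -0.0306)
step 3: θ'=0.4694 (R=3.5000) → pose (2.8810, 0.8116, 0.4694)
step 4: θ'=-1.0306 (R=1.1667) → pose (1.3527, 1.2521, -1.0306)
step 5: θ'=-1.4056 (R=1.0000) → pose (1.2239, 1.6019, -1.4056)
step 6: θ'=-0.5306 (R=0.1429) → pose (1.2926, 1.5022, -0.5306)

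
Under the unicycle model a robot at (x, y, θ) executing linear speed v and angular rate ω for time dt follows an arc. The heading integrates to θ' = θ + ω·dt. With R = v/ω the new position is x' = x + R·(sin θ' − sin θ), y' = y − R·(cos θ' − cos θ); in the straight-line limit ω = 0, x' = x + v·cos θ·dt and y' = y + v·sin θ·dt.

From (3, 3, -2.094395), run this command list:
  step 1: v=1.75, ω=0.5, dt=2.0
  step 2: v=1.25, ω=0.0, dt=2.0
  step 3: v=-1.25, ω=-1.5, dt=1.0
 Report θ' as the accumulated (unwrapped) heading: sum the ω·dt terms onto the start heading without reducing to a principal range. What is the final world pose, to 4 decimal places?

(4.3742, -1.4829, -2.5944)

step 1: θ'=-1.0944 (R=3.5000) → pose (2.9208, -0.3550, -1.0944)
step 2: θ'=-1.0944 (straight) → pose (4.0673, -2.5767, -1.0944)
step 3: θ'=-2.5944 (R=0.8333) → pose (4.3742, -1.4829, -2.5944)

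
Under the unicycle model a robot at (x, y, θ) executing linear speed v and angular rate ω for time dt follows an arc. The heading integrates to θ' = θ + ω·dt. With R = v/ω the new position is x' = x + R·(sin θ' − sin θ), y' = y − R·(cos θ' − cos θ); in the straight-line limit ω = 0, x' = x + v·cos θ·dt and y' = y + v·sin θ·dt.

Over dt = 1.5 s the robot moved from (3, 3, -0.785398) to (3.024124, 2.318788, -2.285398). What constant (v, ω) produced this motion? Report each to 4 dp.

v = 0.5000, ω = -1.0000

Δθ = -2.285398 − -0.785398 = -1.500000
ω = Δθ/dt = -1.500000/1.5 = -1.0000
R = −Δy/(cos θ' − cos θ) = -0.5000
v = R·ω = -0.5000·-1.0000 = 0.5000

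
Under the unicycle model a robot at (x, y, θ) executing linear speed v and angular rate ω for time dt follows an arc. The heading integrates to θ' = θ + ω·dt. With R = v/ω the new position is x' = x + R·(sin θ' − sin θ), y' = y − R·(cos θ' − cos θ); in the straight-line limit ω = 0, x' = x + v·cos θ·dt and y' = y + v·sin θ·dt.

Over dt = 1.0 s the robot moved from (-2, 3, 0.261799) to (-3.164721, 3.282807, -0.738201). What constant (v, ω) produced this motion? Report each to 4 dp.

v = -1.2500, ω = -1.0000

Δθ = -0.738201 − 0.261799 = -1.000000
ω = Δθ/dt = -1.000000/1.0 = -1.0000
R = Δx/(sin θ' − sin θ) = 1.2500
v = R·ω = 1.2500·-1.0000 = -1.2500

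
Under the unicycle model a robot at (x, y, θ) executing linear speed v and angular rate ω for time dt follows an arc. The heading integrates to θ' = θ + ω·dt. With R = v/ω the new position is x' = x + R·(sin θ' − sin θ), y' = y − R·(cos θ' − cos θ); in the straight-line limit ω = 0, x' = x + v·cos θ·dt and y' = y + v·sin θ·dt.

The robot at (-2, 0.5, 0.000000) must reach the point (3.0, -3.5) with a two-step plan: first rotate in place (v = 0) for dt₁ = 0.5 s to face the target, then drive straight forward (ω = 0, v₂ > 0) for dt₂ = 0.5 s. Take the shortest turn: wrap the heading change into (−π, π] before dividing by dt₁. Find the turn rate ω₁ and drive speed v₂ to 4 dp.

ω₁ = -1.3495, v₂ = 12.8062

heading to target = atan2(-3.5−0.5, 3−-2) = -0.6747
Δθ = wrap(-0.6747 − 0.0000) = -0.6747; ω₁ = Δθ/dt₁ = -1.3495
distance = √((3−-2)² + (-3.5−0.5)²) = 6.4031; v₂ = distance/dt₂ = 12.8062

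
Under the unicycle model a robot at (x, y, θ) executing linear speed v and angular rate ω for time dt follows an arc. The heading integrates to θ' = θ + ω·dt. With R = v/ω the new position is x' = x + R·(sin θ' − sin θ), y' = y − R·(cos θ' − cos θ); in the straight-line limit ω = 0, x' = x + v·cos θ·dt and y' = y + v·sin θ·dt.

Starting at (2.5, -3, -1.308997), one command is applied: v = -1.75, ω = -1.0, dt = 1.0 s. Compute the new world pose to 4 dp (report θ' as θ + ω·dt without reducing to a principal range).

(2.8959, -1.3694, -2.3090)

θ' = -1.3090 + -1.0·1.0 = -2.3090
R = v/ω = -1.75/-1.0 = 1.7500
x' = 2.5 + 1.7500·(sin -2.3090 − sin -1.3090) = 2.8959
y' = -3 − 1.7500·(cos -2.3090 − cos -1.3090) = -1.3694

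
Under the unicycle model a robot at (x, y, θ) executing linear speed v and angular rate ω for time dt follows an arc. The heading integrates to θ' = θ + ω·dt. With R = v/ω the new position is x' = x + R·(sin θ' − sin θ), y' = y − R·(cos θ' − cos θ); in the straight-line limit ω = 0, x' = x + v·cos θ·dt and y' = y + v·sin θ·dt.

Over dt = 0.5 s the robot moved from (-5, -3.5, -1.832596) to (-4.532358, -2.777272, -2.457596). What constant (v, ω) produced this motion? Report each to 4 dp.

v = -1.7500, ω = -1.2500

Δθ = -2.457596 − -1.832596 = -0.625000
ω = Δθ/dt = -0.625000/0.5 = -1.2500
R = −Δy/(cos θ' − cos θ) = 1.4000
v = R·ω = 1.4000·-1.2500 = -1.7500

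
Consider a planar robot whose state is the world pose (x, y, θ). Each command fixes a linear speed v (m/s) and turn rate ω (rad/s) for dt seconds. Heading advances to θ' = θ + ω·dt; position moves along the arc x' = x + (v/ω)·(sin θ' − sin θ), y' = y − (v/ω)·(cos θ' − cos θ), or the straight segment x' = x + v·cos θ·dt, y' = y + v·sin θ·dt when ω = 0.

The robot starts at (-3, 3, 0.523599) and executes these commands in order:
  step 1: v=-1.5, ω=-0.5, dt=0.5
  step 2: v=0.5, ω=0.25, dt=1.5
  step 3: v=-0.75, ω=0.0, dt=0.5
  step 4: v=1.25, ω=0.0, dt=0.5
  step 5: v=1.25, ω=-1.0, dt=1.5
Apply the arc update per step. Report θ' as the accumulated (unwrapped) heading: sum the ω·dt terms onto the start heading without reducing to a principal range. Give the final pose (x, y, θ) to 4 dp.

step 1: θ'=0.2736 (R=3.0000) → pose (-3.6894, 2.7097, 0.2736)
step 2: θ'=0.6486 (R=2.0000) → pose (-3.0217, 3.0414, 0.6486)
step 3: θ'=0.6486 (straight) → pose (-3.3205, 2.8149, 0.6486)
step 4: θ'=0.6486 (straight) → pose (-2.8224, 3.1924, 0.6486)
step 5: θ'=-0.8514 (R=-1.2500) → pose (-1.1271, 3.0199, -0.8514)

(-1.1271, 3.0199, -0.8514)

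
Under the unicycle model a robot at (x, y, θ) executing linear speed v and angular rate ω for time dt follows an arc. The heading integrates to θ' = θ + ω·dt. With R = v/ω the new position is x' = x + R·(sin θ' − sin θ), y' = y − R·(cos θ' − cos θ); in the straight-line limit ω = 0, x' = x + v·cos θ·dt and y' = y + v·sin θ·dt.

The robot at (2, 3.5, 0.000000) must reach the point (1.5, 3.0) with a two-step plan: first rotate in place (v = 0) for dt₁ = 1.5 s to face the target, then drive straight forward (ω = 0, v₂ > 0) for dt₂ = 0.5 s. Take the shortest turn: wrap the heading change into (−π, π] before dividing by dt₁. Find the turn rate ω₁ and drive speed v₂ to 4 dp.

heading to target = atan2(3−3.5, 1.5−2) = -2.3562
Δθ = wrap(-2.3562 − 0.0000) = -2.3562; ω₁ = Δθ/dt₁ = -1.5708
distance = √((1.5−2)² + (3−3.5)²) = 0.7071; v₂ = distance/dt₂ = 1.4142

ω₁ = -1.5708, v₂ = 1.4142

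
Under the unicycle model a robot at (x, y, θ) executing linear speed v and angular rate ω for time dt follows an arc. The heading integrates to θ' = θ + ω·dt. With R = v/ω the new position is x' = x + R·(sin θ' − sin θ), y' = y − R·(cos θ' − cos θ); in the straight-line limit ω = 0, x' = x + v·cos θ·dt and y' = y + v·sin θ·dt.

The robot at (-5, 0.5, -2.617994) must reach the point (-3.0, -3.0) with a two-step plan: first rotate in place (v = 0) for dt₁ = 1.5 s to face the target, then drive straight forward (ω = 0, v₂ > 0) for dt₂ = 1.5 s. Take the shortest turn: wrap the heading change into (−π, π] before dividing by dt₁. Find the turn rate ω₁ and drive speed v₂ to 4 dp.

heading to target = atan2(-3−0.5, -3−-5) = -1.0517
Δθ = wrap(-1.0517 − -2.6180) = 1.5663; ω₁ = Δθ/dt₁ = 1.0442
distance = √((-3−-5)² + (-3−0.5)²) = 4.0311; v₂ = distance/dt₂ = 2.6874

ω₁ = 1.0442, v₂ = 2.6874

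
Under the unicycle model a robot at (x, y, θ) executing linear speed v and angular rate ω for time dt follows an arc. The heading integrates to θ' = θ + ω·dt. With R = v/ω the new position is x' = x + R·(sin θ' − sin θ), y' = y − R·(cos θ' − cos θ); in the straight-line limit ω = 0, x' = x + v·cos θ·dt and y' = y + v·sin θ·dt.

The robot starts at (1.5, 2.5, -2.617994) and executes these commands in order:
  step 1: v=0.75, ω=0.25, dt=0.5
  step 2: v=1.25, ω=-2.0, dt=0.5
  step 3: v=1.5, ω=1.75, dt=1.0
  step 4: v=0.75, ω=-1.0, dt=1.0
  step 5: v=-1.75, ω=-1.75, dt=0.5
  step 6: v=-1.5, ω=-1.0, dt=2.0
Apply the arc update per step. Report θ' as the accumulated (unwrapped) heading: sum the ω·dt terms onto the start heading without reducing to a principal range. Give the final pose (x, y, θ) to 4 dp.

step 1: θ'=-2.4930 (R=3.0000) → pose (1.1878, 2.2927, -2.4930)
step 2: θ'=-3.4930 (R=-0.6250) → pose (0.5951, 2.2040, -3.4930)
step 3: θ'=-1.7430 (R=0.8571) → pose (-0.5444, 1.5461, -1.7430)
step 4: θ'=-2.7430 (R=-0.7500) → pose (-0.9922, 0.9834, -2.7430)
step 5: θ'=-3.6180 (R=1.0000) → pose (-0.1455, 0.9504, -3.6180)
step 6: θ'=-5.6180 (R=1.5000) → pose (0.0924, -1.5627, -5.6180)

(0.0924, -1.5627, -5.6180)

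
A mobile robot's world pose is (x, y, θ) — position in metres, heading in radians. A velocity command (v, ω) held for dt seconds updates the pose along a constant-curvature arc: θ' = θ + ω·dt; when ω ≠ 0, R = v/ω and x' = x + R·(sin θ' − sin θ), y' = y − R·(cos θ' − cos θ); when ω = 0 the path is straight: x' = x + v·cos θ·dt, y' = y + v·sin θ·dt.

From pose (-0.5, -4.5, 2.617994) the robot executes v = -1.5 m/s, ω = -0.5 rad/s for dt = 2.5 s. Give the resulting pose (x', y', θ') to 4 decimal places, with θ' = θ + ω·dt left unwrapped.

(0.9385, -7.7023, 1.3680)

θ' = 2.6180 + -0.5·2.5 = 1.3680
R = v/ω = -1.5/-0.5 = 3.0000
x' = -0.5 + 3.0000·(sin 1.3680 − sin 2.6180) = 0.9385
y' = -4.5 − 3.0000·(cos 1.3680 − cos 2.6180) = -7.7023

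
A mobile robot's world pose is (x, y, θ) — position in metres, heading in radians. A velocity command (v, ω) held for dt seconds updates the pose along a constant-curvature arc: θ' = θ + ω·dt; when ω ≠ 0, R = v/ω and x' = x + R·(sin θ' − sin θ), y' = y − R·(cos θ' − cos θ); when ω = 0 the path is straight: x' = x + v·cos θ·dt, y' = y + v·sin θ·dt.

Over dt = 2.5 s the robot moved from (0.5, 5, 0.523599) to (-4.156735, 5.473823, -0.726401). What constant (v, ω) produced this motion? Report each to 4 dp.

Δθ = -0.726401 − 0.523599 = -1.250000
ω = Δθ/dt = -1.250000/2.5 = -0.5000
R = Δx/(sin θ' − sin θ) = 4.0000
v = R·ω = 4.0000·-0.5000 = -2.0000

v = -2.0000, ω = -0.5000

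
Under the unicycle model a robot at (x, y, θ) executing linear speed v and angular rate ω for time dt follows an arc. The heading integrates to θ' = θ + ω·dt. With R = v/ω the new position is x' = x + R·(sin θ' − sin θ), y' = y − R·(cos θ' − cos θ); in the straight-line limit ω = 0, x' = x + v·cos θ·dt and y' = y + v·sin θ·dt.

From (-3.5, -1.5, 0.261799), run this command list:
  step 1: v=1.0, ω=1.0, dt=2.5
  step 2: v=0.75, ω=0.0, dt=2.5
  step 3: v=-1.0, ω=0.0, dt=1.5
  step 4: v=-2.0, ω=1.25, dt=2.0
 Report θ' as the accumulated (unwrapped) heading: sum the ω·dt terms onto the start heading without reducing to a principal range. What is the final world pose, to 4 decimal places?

step 1: θ'=2.7618 (R=1.0000) → pose (-3.3881, 0.3947, 2.7618)
step 2: θ'=2.7618 (straight) → pose (-5.1295, 1.0898, 2.7618)
step 3: θ'=2.7618 (straight) → pose (-3.7364, 0.5337, 2.7618)
step 4: θ'=5.2618 (R=-1.6000) → pose (-1.7787, 2.8552, 5.2618)

(-1.7787, 2.8552, 5.2618)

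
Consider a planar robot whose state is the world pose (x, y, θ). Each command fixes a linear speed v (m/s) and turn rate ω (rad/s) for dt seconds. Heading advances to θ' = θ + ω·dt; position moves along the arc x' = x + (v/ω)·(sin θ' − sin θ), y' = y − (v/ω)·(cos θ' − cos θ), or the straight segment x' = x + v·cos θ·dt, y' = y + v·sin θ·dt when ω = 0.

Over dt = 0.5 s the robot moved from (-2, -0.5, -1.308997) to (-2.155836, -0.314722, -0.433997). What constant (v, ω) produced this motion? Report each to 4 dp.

Δθ = -0.433997 − -1.308997 = 0.875000
ω = Δθ/dt = 0.875000/0.5 = 1.7500
R = −Δy/(cos θ' − cos θ) = -0.2857
v = R·ω = -0.2857·1.7500 = -0.5000

v = -0.5000, ω = 1.7500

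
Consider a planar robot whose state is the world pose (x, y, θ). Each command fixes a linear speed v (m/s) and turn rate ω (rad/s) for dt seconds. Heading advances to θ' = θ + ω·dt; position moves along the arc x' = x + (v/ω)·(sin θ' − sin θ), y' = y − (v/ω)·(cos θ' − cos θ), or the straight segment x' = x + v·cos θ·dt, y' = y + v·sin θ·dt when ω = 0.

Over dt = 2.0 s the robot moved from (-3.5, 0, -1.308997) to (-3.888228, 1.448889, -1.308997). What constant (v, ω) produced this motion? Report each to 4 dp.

Δθ = -1.308997 − -1.308997 = 0.000000
ω = Δθ/dt = 0.000000/2.0 = 0.0000
ω = 0 → v = (Δx·cos θ + Δy·sin θ)/dt = -0.7500

v = -0.7500, ω = 0.0000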